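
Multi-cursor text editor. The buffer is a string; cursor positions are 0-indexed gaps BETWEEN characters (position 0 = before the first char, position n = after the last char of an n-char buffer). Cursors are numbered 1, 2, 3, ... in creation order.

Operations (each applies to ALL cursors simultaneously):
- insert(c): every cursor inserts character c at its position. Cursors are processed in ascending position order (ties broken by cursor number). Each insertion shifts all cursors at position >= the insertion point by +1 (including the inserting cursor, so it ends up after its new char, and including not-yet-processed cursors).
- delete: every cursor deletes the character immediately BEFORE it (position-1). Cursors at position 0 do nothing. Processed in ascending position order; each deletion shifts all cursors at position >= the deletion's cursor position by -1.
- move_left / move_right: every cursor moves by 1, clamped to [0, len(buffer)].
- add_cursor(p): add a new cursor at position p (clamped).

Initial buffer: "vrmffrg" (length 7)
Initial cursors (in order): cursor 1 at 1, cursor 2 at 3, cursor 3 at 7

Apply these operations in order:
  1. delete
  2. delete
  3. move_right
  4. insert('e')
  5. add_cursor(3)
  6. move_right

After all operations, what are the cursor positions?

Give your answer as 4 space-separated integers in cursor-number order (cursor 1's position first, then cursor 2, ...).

After op 1 (delete): buffer="rffr" (len 4), cursors c1@0 c2@1 c3@4, authorship ....
After op 2 (delete): buffer="ff" (len 2), cursors c1@0 c2@0 c3@2, authorship ..
After op 3 (move_right): buffer="ff" (len 2), cursors c1@1 c2@1 c3@2, authorship ..
After op 4 (insert('e')): buffer="feefe" (len 5), cursors c1@3 c2@3 c3@5, authorship .12.3
After op 5 (add_cursor(3)): buffer="feefe" (len 5), cursors c1@3 c2@3 c4@3 c3@5, authorship .12.3
After op 6 (move_right): buffer="feefe" (len 5), cursors c1@4 c2@4 c4@4 c3@5, authorship .12.3

Answer: 4 4 5 4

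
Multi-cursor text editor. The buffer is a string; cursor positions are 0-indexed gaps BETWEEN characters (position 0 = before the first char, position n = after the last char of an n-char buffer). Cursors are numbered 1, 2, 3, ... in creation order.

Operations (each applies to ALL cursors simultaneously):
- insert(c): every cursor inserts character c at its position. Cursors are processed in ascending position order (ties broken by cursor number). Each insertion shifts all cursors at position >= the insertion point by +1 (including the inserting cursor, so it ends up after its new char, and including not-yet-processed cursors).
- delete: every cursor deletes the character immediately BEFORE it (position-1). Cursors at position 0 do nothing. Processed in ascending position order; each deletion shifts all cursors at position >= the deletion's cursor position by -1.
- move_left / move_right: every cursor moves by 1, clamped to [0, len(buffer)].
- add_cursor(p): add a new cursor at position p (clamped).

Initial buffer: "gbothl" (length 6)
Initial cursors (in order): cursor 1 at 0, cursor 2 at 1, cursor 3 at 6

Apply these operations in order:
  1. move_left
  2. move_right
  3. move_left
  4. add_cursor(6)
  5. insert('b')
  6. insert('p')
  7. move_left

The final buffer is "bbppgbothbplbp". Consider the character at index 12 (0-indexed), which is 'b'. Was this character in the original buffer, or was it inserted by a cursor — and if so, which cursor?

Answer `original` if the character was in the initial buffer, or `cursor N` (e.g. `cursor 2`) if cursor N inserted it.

After op 1 (move_left): buffer="gbothl" (len 6), cursors c1@0 c2@0 c3@5, authorship ......
After op 2 (move_right): buffer="gbothl" (len 6), cursors c1@1 c2@1 c3@6, authorship ......
After op 3 (move_left): buffer="gbothl" (len 6), cursors c1@0 c2@0 c3@5, authorship ......
After op 4 (add_cursor(6)): buffer="gbothl" (len 6), cursors c1@0 c2@0 c3@5 c4@6, authorship ......
After op 5 (insert('b')): buffer="bbgbothblb" (len 10), cursors c1@2 c2@2 c3@8 c4@10, authorship 12.....3.4
After op 6 (insert('p')): buffer="bbppgbothbplbp" (len 14), cursors c1@4 c2@4 c3@11 c4@14, authorship 1212.....33.44
After op 7 (move_left): buffer="bbppgbothbplbp" (len 14), cursors c1@3 c2@3 c3@10 c4@13, authorship 1212.....33.44
Authorship (.=original, N=cursor N): 1 2 1 2 . . . . . 3 3 . 4 4
Index 12: author = 4

Answer: cursor 4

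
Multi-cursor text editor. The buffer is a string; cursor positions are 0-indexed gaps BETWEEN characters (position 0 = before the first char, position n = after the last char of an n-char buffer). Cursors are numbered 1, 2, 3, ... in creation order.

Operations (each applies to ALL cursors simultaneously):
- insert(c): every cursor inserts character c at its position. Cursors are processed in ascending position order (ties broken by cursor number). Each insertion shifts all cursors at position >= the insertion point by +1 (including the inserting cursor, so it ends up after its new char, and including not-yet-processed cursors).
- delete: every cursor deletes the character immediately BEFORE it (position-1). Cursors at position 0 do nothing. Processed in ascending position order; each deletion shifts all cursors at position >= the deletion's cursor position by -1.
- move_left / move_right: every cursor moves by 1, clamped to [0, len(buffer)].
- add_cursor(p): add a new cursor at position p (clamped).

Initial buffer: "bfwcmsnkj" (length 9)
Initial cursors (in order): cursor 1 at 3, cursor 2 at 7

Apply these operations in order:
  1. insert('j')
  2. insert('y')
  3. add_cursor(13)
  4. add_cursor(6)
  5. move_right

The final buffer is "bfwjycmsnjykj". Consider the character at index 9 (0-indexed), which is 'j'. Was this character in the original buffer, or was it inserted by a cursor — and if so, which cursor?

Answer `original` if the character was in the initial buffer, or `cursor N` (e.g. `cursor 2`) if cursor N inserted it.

Answer: cursor 2

Derivation:
After op 1 (insert('j')): buffer="bfwjcmsnjkj" (len 11), cursors c1@4 c2@9, authorship ...1....2..
After op 2 (insert('y')): buffer="bfwjycmsnjykj" (len 13), cursors c1@5 c2@11, authorship ...11....22..
After op 3 (add_cursor(13)): buffer="bfwjycmsnjykj" (len 13), cursors c1@5 c2@11 c3@13, authorship ...11....22..
After op 4 (add_cursor(6)): buffer="bfwjycmsnjykj" (len 13), cursors c1@5 c4@6 c2@11 c3@13, authorship ...11....22..
After op 5 (move_right): buffer="bfwjycmsnjykj" (len 13), cursors c1@6 c4@7 c2@12 c3@13, authorship ...11....22..
Authorship (.=original, N=cursor N): . . . 1 1 . . . . 2 2 . .
Index 9: author = 2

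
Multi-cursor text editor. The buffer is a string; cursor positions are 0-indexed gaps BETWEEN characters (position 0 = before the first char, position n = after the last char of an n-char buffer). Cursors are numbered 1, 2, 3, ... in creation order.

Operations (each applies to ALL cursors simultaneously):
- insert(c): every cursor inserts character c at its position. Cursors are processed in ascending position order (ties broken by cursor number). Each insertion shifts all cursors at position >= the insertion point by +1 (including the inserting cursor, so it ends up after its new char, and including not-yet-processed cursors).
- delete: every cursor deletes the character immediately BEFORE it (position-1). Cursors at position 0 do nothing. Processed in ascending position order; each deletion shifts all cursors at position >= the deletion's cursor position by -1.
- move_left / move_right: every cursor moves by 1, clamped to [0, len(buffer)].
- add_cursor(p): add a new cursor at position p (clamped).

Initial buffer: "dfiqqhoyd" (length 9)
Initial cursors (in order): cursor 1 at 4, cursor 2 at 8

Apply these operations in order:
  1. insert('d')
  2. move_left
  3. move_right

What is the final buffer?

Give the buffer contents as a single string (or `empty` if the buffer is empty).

After op 1 (insert('d')): buffer="dfiqdqhoydd" (len 11), cursors c1@5 c2@10, authorship ....1....2.
After op 2 (move_left): buffer="dfiqdqhoydd" (len 11), cursors c1@4 c2@9, authorship ....1....2.
After op 3 (move_right): buffer="dfiqdqhoydd" (len 11), cursors c1@5 c2@10, authorship ....1....2.

Answer: dfiqdqhoydd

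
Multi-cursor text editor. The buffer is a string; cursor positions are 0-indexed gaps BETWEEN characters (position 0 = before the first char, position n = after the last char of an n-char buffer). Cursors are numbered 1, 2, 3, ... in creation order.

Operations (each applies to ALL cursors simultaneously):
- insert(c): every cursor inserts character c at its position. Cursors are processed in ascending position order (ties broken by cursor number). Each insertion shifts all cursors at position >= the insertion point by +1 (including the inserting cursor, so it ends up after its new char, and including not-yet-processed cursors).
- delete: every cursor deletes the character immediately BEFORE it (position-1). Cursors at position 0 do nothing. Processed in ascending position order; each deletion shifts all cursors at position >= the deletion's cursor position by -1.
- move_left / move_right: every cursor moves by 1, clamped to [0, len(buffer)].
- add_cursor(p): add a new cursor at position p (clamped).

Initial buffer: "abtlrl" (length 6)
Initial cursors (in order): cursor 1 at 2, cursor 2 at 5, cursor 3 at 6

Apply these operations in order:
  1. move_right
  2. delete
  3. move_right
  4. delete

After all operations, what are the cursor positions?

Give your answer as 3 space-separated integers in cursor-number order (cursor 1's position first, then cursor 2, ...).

After op 1 (move_right): buffer="abtlrl" (len 6), cursors c1@3 c2@6 c3@6, authorship ......
After op 2 (delete): buffer="abl" (len 3), cursors c1@2 c2@3 c3@3, authorship ...
After op 3 (move_right): buffer="abl" (len 3), cursors c1@3 c2@3 c3@3, authorship ...
After op 4 (delete): buffer="" (len 0), cursors c1@0 c2@0 c3@0, authorship 

Answer: 0 0 0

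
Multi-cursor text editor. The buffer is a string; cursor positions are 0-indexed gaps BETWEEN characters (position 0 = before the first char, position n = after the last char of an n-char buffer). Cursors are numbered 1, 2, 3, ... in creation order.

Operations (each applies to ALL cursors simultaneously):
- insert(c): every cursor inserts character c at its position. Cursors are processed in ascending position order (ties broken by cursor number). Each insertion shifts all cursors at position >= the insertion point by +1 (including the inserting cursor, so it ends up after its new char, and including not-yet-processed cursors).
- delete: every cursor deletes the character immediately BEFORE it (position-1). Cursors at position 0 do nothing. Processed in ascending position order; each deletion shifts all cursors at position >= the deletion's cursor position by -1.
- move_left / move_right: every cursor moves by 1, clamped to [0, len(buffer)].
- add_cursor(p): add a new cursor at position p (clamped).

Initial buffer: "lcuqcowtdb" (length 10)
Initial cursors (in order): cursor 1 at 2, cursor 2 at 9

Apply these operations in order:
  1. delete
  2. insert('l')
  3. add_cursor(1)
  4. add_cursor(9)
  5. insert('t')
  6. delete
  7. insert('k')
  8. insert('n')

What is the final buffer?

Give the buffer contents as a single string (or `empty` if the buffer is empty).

After op 1 (delete): buffer="luqcowtb" (len 8), cursors c1@1 c2@7, authorship ........
After op 2 (insert('l')): buffer="lluqcowtlb" (len 10), cursors c1@2 c2@9, authorship .1......2.
After op 3 (add_cursor(1)): buffer="lluqcowtlb" (len 10), cursors c3@1 c1@2 c2@9, authorship .1......2.
After op 4 (add_cursor(9)): buffer="lluqcowtlb" (len 10), cursors c3@1 c1@2 c2@9 c4@9, authorship .1......2.
After op 5 (insert('t')): buffer="ltltuqcowtlttb" (len 14), cursors c3@2 c1@4 c2@13 c4@13, authorship .311......224.
After op 6 (delete): buffer="lluqcowtlb" (len 10), cursors c3@1 c1@2 c2@9 c4@9, authorship .1......2.
After op 7 (insert('k')): buffer="lklkuqcowtlkkb" (len 14), cursors c3@2 c1@4 c2@13 c4@13, authorship .311......224.
After op 8 (insert('n')): buffer="lknlknuqcowtlkknnb" (len 18), cursors c3@3 c1@6 c2@17 c4@17, authorship .33111......22424.

Answer: lknlknuqcowtlkknnb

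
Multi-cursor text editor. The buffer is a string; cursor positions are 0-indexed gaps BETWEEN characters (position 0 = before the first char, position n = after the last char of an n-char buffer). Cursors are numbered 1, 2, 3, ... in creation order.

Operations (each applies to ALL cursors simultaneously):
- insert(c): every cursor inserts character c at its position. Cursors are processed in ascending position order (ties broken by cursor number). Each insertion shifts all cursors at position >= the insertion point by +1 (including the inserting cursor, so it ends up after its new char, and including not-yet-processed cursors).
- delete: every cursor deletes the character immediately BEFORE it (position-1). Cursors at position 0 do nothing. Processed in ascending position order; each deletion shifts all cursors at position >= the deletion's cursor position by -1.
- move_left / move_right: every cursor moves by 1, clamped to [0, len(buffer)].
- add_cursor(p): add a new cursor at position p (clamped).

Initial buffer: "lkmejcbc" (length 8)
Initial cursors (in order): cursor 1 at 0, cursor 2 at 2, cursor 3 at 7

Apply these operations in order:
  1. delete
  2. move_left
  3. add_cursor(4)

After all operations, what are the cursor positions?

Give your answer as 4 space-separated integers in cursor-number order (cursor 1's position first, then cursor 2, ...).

Answer: 0 0 4 4

Derivation:
After op 1 (delete): buffer="lmejcc" (len 6), cursors c1@0 c2@1 c3@5, authorship ......
After op 2 (move_left): buffer="lmejcc" (len 6), cursors c1@0 c2@0 c3@4, authorship ......
After op 3 (add_cursor(4)): buffer="lmejcc" (len 6), cursors c1@0 c2@0 c3@4 c4@4, authorship ......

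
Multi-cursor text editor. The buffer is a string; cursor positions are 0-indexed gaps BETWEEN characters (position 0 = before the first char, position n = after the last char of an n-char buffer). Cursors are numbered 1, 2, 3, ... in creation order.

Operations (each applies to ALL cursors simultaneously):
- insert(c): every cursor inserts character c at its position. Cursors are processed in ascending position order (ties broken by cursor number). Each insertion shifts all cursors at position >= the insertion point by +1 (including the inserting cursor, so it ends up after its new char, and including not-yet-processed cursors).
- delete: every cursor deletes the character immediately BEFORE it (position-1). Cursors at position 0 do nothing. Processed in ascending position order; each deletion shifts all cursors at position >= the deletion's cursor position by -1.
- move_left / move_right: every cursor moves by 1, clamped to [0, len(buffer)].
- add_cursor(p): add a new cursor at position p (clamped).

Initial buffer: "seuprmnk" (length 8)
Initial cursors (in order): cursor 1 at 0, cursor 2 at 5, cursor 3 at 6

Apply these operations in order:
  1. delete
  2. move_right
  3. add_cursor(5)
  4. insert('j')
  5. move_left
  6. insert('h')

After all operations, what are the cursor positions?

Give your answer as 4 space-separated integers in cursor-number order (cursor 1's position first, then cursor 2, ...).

Answer: 2 12 12 12

Derivation:
After op 1 (delete): buffer="seupnk" (len 6), cursors c1@0 c2@4 c3@4, authorship ......
After op 2 (move_right): buffer="seupnk" (len 6), cursors c1@1 c2@5 c3@5, authorship ......
After op 3 (add_cursor(5)): buffer="seupnk" (len 6), cursors c1@1 c2@5 c3@5 c4@5, authorship ......
After op 4 (insert('j')): buffer="sjeupnjjjk" (len 10), cursors c1@2 c2@9 c3@9 c4@9, authorship .1....234.
After op 5 (move_left): buffer="sjeupnjjjk" (len 10), cursors c1@1 c2@8 c3@8 c4@8, authorship .1....234.
After op 6 (insert('h')): buffer="shjeupnjjhhhjk" (len 14), cursors c1@2 c2@12 c3@12 c4@12, authorship .11....232344.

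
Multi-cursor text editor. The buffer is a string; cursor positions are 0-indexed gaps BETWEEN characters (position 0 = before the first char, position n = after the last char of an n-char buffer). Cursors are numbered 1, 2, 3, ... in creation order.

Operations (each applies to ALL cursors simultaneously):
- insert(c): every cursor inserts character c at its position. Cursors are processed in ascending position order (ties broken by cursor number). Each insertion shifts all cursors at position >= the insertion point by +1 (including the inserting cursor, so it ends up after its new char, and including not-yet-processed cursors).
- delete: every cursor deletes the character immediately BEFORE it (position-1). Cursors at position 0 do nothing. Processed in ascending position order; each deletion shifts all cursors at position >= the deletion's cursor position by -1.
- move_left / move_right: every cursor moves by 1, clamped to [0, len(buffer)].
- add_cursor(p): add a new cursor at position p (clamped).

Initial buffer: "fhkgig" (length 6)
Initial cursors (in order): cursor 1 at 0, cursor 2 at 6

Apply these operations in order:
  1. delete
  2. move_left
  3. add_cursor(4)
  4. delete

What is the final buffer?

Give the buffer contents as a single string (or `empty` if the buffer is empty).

Answer: fhi

Derivation:
After op 1 (delete): buffer="fhkgi" (len 5), cursors c1@0 c2@5, authorship .....
After op 2 (move_left): buffer="fhkgi" (len 5), cursors c1@0 c2@4, authorship .....
After op 3 (add_cursor(4)): buffer="fhkgi" (len 5), cursors c1@0 c2@4 c3@4, authorship .....
After op 4 (delete): buffer="fhi" (len 3), cursors c1@0 c2@2 c3@2, authorship ...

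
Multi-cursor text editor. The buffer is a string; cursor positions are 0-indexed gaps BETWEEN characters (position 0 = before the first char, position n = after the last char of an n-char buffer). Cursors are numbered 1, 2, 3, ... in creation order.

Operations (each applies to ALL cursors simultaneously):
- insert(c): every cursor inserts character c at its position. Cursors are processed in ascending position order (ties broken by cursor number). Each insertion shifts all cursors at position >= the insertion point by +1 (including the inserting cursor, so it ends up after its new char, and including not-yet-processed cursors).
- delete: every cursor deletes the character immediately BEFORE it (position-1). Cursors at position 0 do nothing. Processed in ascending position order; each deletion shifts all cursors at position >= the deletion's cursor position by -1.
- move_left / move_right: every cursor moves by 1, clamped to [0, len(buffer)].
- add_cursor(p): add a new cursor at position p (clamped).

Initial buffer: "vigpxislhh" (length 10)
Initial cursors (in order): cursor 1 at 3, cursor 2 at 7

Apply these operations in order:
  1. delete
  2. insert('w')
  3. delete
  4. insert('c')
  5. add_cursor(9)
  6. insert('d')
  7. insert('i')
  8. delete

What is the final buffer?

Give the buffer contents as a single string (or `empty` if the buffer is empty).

After op 1 (delete): buffer="vipxilhh" (len 8), cursors c1@2 c2@5, authorship ........
After op 2 (insert('w')): buffer="viwpxiwlhh" (len 10), cursors c1@3 c2@7, authorship ..1...2...
After op 3 (delete): buffer="vipxilhh" (len 8), cursors c1@2 c2@5, authorship ........
After op 4 (insert('c')): buffer="vicpxiclhh" (len 10), cursors c1@3 c2@7, authorship ..1...2...
After op 5 (add_cursor(9)): buffer="vicpxiclhh" (len 10), cursors c1@3 c2@7 c3@9, authorship ..1...2...
After op 6 (insert('d')): buffer="vicdpxicdlhdh" (len 13), cursors c1@4 c2@9 c3@12, authorship ..11...22..3.
After op 7 (insert('i')): buffer="vicdipxicdilhdih" (len 16), cursors c1@5 c2@11 c3@15, authorship ..111...222..33.
After op 8 (delete): buffer="vicdpxicdlhdh" (len 13), cursors c1@4 c2@9 c3@12, authorship ..11...22..3.

Answer: vicdpxicdlhdh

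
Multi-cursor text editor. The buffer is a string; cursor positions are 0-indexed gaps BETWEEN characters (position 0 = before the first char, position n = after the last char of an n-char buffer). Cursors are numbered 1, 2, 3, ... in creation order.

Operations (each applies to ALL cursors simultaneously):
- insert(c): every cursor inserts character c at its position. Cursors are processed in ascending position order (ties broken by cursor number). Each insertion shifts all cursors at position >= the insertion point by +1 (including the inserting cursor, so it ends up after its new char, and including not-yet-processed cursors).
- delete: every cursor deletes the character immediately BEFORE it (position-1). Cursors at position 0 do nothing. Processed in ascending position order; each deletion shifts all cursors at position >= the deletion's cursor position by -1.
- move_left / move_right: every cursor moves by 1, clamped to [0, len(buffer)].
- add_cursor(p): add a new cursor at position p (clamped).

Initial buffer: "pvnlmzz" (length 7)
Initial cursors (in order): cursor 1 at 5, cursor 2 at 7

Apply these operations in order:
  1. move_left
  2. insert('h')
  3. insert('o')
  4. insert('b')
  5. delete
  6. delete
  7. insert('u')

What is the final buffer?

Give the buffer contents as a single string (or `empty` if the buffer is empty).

After op 1 (move_left): buffer="pvnlmzz" (len 7), cursors c1@4 c2@6, authorship .......
After op 2 (insert('h')): buffer="pvnlhmzhz" (len 9), cursors c1@5 c2@8, authorship ....1..2.
After op 3 (insert('o')): buffer="pvnlhomzhoz" (len 11), cursors c1@6 c2@10, authorship ....11..22.
After op 4 (insert('b')): buffer="pvnlhobmzhobz" (len 13), cursors c1@7 c2@12, authorship ....111..222.
After op 5 (delete): buffer="pvnlhomzhoz" (len 11), cursors c1@6 c2@10, authorship ....11..22.
After op 6 (delete): buffer="pvnlhmzhz" (len 9), cursors c1@5 c2@8, authorship ....1..2.
After op 7 (insert('u')): buffer="pvnlhumzhuz" (len 11), cursors c1@6 c2@10, authorship ....11..22.

Answer: pvnlhumzhuz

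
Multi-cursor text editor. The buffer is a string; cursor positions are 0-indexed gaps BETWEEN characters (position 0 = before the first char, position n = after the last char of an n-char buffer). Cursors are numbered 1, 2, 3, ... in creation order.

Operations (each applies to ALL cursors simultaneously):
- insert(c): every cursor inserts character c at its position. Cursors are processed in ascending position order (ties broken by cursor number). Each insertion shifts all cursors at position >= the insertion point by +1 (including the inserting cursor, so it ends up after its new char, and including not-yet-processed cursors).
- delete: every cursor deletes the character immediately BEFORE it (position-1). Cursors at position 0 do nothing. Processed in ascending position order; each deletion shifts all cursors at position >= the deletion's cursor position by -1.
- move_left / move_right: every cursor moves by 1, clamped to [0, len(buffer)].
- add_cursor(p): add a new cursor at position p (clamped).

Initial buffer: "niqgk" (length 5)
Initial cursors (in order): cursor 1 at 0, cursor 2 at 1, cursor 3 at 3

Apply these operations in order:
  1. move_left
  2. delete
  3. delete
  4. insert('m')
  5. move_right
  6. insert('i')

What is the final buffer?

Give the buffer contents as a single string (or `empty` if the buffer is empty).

Answer: mmmqiiigk

Derivation:
After op 1 (move_left): buffer="niqgk" (len 5), cursors c1@0 c2@0 c3@2, authorship .....
After op 2 (delete): buffer="nqgk" (len 4), cursors c1@0 c2@0 c3@1, authorship ....
After op 3 (delete): buffer="qgk" (len 3), cursors c1@0 c2@0 c3@0, authorship ...
After op 4 (insert('m')): buffer="mmmqgk" (len 6), cursors c1@3 c2@3 c3@3, authorship 123...
After op 5 (move_right): buffer="mmmqgk" (len 6), cursors c1@4 c2@4 c3@4, authorship 123...
After op 6 (insert('i')): buffer="mmmqiiigk" (len 9), cursors c1@7 c2@7 c3@7, authorship 123.123..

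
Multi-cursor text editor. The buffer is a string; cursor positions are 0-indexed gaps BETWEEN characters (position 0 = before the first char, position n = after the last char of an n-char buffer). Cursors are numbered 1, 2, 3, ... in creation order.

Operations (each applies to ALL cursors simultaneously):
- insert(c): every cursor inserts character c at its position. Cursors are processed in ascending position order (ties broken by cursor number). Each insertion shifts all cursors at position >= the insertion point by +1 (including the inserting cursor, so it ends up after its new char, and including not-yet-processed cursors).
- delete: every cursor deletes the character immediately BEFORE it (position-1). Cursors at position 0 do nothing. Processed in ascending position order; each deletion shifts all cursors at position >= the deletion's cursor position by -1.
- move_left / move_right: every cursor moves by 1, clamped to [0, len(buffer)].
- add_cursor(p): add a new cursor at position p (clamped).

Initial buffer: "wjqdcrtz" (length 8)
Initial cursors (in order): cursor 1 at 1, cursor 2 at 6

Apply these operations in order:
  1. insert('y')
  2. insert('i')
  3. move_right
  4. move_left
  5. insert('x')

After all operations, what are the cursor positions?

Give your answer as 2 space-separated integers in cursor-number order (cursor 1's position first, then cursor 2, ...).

Answer: 4 12

Derivation:
After op 1 (insert('y')): buffer="wyjqdcrytz" (len 10), cursors c1@2 c2@8, authorship .1.....2..
After op 2 (insert('i')): buffer="wyijqdcryitz" (len 12), cursors c1@3 c2@10, authorship .11.....22..
After op 3 (move_right): buffer="wyijqdcryitz" (len 12), cursors c1@4 c2@11, authorship .11.....22..
After op 4 (move_left): buffer="wyijqdcryitz" (len 12), cursors c1@3 c2@10, authorship .11.....22..
After op 5 (insert('x')): buffer="wyixjqdcryixtz" (len 14), cursors c1@4 c2@12, authorship .111.....222..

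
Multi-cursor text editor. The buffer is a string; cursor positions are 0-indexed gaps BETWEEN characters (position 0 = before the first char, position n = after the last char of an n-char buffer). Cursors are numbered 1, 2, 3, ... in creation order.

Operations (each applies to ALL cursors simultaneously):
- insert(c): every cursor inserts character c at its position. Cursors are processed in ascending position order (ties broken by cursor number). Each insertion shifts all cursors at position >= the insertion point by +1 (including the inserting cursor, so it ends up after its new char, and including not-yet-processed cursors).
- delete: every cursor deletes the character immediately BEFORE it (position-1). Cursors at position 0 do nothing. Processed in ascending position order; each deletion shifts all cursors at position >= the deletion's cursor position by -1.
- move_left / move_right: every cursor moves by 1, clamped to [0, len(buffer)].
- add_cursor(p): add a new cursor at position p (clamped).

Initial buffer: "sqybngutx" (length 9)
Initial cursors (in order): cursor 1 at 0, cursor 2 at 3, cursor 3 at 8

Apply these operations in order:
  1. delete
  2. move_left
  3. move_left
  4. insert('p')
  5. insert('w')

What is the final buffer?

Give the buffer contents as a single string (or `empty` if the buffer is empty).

Answer: ppwwsqbnpwgux

Derivation:
After op 1 (delete): buffer="sqbngux" (len 7), cursors c1@0 c2@2 c3@6, authorship .......
After op 2 (move_left): buffer="sqbngux" (len 7), cursors c1@0 c2@1 c3@5, authorship .......
After op 3 (move_left): buffer="sqbngux" (len 7), cursors c1@0 c2@0 c3@4, authorship .......
After op 4 (insert('p')): buffer="ppsqbnpgux" (len 10), cursors c1@2 c2@2 c3@7, authorship 12....3...
After op 5 (insert('w')): buffer="ppwwsqbnpwgux" (len 13), cursors c1@4 c2@4 c3@10, authorship 1212....33...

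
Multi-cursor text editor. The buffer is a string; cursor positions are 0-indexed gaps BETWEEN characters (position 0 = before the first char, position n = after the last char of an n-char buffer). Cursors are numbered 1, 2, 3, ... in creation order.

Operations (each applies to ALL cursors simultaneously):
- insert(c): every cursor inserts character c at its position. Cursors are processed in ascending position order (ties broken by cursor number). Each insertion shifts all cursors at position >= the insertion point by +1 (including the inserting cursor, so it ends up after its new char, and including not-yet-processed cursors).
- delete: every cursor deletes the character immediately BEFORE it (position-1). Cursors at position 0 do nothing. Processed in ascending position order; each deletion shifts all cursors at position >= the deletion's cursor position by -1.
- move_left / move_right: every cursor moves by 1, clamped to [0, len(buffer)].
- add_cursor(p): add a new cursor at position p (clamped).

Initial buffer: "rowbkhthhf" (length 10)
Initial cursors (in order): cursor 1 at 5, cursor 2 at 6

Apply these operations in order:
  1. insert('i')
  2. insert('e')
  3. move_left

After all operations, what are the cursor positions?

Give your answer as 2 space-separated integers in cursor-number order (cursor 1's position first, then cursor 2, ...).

Answer: 6 9

Derivation:
After op 1 (insert('i')): buffer="rowbkihithhf" (len 12), cursors c1@6 c2@8, authorship .....1.2....
After op 2 (insert('e')): buffer="rowbkiehiethhf" (len 14), cursors c1@7 c2@10, authorship .....11.22....
After op 3 (move_left): buffer="rowbkiehiethhf" (len 14), cursors c1@6 c2@9, authorship .....11.22....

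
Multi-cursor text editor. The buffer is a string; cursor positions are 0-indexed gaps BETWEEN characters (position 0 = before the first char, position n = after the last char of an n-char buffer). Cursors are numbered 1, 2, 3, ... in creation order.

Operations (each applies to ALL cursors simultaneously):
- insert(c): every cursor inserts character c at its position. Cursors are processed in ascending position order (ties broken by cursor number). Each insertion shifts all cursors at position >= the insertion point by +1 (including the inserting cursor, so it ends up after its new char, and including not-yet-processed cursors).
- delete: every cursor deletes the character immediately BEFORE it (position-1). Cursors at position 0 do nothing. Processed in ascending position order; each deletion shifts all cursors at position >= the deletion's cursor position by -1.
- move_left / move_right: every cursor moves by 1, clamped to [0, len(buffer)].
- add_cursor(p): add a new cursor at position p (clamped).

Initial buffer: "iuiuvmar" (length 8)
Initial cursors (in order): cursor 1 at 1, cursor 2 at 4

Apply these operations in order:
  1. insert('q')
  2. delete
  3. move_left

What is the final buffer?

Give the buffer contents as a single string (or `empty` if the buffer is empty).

After op 1 (insert('q')): buffer="iquiuqvmar" (len 10), cursors c1@2 c2@6, authorship .1...2....
After op 2 (delete): buffer="iuiuvmar" (len 8), cursors c1@1 c2@4, authorship ........
After op 3 (move_left): buffer="iuiuvmar" (len 8), cursors c1@0 c2@3, authorship ........

Answer: iuiuvmar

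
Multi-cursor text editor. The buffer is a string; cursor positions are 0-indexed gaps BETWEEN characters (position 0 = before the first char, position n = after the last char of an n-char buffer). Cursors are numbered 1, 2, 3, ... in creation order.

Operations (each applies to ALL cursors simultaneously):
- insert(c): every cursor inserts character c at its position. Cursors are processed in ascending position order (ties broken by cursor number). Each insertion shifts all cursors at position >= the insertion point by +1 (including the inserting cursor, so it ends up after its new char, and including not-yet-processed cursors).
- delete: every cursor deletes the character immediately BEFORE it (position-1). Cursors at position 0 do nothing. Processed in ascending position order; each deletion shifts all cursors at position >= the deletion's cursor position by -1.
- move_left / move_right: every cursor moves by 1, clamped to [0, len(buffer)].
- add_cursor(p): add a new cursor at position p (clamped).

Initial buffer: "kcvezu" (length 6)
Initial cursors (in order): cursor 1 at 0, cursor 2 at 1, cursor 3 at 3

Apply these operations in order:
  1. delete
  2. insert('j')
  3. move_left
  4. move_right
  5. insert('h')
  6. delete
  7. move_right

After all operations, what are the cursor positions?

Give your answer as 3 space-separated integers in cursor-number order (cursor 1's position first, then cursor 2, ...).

Answer: 3 3 5

Derivation:
After op 1 (delete): buffer="cezu" (len 4), cursors c1@0 c2@0 c3@1, authorship ....
After op 2 (insert('j')): buffer="jjcjezu" (len 7), cursors c1@2 c2@2 c3@4, authorship 12.3...
After op 3 (move_left): buffer="jjcjezu" (len 7), cursors c1@1 c2@1 c3@3, authorship 12.3...
After op 4 (move_right): buffer="jjcjezu" (len 7), cursors c1@2 c2@2 c3@4, authorship 12.3...
After op 5 (insert('h')): buffer="jjhhcjhezu" (len 10), cursors c1@4 c2@4 c3@7, authorship 1212.33...
After op 6 (delete): buffer="jjcjezu" (len 7), cursors c1@2 c2@2 c3@4, authorship 12.3...
After op 7 (move_right): buffer="jjcjezu" (len 7), cursors c1@3 c2@3 c3@5, authorship 12.3...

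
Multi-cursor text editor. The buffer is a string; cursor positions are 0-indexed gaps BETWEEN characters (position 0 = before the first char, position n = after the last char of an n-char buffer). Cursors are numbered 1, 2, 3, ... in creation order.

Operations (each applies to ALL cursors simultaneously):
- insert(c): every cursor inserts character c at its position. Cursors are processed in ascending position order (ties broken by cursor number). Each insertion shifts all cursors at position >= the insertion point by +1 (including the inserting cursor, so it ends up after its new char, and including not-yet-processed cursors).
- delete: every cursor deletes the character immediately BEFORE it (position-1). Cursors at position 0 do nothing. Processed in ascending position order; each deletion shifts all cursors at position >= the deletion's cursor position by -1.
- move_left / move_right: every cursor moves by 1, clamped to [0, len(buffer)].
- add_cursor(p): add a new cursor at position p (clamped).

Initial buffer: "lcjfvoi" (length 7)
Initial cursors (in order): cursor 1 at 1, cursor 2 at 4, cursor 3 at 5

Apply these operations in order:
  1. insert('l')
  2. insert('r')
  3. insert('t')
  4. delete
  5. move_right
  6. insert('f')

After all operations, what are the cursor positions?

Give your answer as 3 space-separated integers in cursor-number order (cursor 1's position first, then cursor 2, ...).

After op 1 (insert('l')): buffer="llcjflvloi" (len 10), cursors c1@2 c2@6 c3@8, authorship .1...2.3..
After op 2 (insert('r')): buffer="llrcjflrvlroi" (len 13), cursors c1@3 c2@8 c3@11, authorship .11...22.33..
After op 3 (insert('t')): buffer="llrtcjflrtvlrtoi" (len 16), cursors c1@4 c2@10 c3@14, authorship .111...222.333..
After op 4 (delete): buffer="llrcjflrvlroi" (len 13), cursors c1@3 c2@8 c3@11, authorship .11...22.33..
After op 5 (move_right): buffer="llrcjflrvlroi" (len 13), cursors c1@4 c2@9 c3@12, authorship .11...22.33..
After op 6 (insert('f')): buffer="llrcfjflrvflrofi" (len 16), cursors c1@5 c2@11 c3@15, authorship .11.1..22.233.3.

Answer: 5 11 15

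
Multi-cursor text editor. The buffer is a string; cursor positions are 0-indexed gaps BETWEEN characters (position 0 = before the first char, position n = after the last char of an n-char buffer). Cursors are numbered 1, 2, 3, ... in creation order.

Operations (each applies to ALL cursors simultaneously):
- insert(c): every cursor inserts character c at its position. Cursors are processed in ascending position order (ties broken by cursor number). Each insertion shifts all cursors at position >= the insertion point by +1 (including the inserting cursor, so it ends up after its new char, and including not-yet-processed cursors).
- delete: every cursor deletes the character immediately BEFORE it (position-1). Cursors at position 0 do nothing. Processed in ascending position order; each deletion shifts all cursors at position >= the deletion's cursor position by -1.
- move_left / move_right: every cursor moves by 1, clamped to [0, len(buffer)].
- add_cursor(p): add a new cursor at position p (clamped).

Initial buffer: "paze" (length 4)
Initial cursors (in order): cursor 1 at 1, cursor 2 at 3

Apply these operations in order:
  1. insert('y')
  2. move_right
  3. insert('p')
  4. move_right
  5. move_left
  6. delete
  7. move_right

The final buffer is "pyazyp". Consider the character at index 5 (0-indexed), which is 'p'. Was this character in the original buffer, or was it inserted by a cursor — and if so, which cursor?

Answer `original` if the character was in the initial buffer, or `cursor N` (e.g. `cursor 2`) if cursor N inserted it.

Answer: cursor 2

Derivation:
After op 1 (insert('y')): buffer="pyazye" (len 6), cursors c1@2 c2@5, authorship .1..2.
After op 2 (move_right): buffer="pyazye" (len 6), cursors c1@3 c2@6, authorship .1..2.
After op 3 (insert('p')): buffer="pyapzyep" (len 8), cursors c1@4 c2@8, authorship .1.1.2.2
After op 4 (move_right): buffer="pyapzyep" (len 8), cursors c1@5 c2@8, authorship .1.1.2.2
After op 5 (move_left): buffer="pyapzyep" (len 8), cursors c1@4 c2@7, authorship .1.1.2.2
After op 6 (delete): buffer="pyazyp" (len 6), cursors c1@3 c2@5, authorship .1..22
After op 7 (move_right): buffer="pyazyp" (len 6), cursors c1@4 c2@6, authorship .1..22
Authorship (.=original, N=cursor N): . 1 . . 2 2
Index 5: author = 2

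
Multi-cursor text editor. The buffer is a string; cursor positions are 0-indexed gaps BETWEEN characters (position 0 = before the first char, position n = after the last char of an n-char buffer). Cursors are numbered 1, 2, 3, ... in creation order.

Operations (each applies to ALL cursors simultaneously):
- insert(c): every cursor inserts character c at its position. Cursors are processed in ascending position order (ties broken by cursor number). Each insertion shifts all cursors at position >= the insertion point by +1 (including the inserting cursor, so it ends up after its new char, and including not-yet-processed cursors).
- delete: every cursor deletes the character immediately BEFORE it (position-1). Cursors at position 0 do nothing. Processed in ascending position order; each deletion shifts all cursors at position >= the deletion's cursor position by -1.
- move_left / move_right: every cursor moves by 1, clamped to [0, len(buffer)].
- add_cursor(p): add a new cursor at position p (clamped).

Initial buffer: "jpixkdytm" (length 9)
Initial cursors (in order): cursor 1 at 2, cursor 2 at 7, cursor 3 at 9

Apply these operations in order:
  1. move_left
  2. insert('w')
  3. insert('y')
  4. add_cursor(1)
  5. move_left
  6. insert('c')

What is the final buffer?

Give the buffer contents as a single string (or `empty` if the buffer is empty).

After op 1 (move_left): buffer="jpixkdytm" (len 9), cursors c1@1 c2@6 c3@8, authorship .........
After op 2 (insert('w')): buffer="jwpixkdwytwm" (len 12), cursors c1@2 c2@8 c3@11, authorship .1.....2..3.
After op 3 (insert('y')): buffer="jwypixkdwyytwym" (len 15), cursors c1@3 c2@10 c3@14, authorship .11.....22..33.
After op 4 (add_cursor(1)): buffer="jwypixkdwyytwym" (len 15), cursors c4@1 c1@3 c2@10 c3@14, authorship .11.....22..33.
After op 5 (move_left): buffer="jwypixkdwyytwym" (len 15), cursors c4@0 c1@2 c2@9 c3@13, authorship .11.....22..33.
After op 6 (insert('c')): buffer="cjwcypixkdwcyytwcym" (len 19), cursors c4@1 c1@4 c2@12 c3@17, authorship 4.111.....222..333.

Answer: cjwcypixkdwcyytwcym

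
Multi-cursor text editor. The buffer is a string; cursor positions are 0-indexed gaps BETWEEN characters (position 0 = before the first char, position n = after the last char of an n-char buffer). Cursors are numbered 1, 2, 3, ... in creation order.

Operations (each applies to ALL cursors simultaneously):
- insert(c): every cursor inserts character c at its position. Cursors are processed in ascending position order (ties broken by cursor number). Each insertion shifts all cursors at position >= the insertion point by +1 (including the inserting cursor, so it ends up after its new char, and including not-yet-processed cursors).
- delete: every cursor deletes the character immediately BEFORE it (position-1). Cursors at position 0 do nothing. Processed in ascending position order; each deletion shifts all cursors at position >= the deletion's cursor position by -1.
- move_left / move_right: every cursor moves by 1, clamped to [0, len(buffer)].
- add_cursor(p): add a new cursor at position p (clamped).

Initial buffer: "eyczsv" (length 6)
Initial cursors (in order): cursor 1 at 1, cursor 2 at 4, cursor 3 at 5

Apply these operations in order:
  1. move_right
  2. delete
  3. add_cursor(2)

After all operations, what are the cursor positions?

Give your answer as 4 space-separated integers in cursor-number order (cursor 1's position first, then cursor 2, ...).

After op 1 (move_right): buffer="eyczsv" (len 6), cursors c1@2 c2@5 c3@6, authorship ......
After op 2 (delete): buffer="ecz" (len 3), cursors c1@1 c2@3 c3@3, authorship ...
After op 3 (add_cursor(2)): buffer="ecz" (len 3), cursors c1@1 c4@2 c2@3 c3@3, authorship ...

Answer: 1 3 3 2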